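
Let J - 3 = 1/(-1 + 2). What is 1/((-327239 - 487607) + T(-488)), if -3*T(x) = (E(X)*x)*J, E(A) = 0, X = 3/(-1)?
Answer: -1/814846 ≈ -1.2272e-6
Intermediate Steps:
X = -3 (X = 3*(-1) = -3)
J = 4 (J = 3 + 1/(-1 + 2) = 3 + 1/1 = 3 + 1 = 4)
T(x) = 0 (T(x) = -0*x*4/3 = -0*4 = -1/3*0 = 0)
1/((-327239 - 487607) + T(-488)) = 1/((-327239 - 487607) + 0) = 1/(-814846 + 0) = 1/(-814846) = -1/814846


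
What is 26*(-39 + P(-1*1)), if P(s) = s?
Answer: -1040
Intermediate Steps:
26*(-39 + P(-1*1)) = 26*(-39 - 1*1) = 26*(-39 - 1) = 26*(-40) = -1040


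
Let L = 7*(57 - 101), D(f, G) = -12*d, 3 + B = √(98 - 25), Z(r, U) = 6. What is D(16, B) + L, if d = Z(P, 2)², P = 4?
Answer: -740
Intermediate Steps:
B = -3 + √73 (B = -3 + √(98 - 25) = -3 + √73 ≈ 5.5440)
d = 36 (d = 6² = 36)
D(f, G) = -432 (D(f, G) = -12*36 = -432)
L = -308 (L = 7*(-44) = -308)
D(16, B) + L = -432 - 308 = -740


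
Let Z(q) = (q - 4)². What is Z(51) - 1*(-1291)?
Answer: 3500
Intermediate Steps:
Z(q) = (-4 + q)²
Z(51) - 1*(-1291) = (-4 + 51)² - 1*(-1291) = 47² + 1291 = 2209 + 1291 = 3500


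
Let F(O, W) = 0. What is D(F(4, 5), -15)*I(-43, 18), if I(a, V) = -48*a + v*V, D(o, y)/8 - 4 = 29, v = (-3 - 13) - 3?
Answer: 454608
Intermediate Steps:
v = -19 (v = -16 - 3 = -19)
D(o, y) = 264 (D(o, y) = 32 + 8*29 = 32 + 232 = 264)
I(a, V) = -48*a - 19*V
D(F(4, 5), -15)*I(-43, 18) = 264*(-48*(-43) - 19*18) = 264*(2064 - 342) = 264*1722 = 454608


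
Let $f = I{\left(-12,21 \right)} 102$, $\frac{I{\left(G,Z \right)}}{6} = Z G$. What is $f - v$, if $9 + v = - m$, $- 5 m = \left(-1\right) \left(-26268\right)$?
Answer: $- \frac{797343}{5} \approx -1.5947 \cdot 10^{5}$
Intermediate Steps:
$m = - \frac{26268}{5}$ ($m = - \frac{\left(-1\right) \left(-26268\right)}{5} = \left(- \frac{1}{5}\right) 26268 = - \frac{26268}{5} \approx -5253.6$)
$I{\left(G,Z \right)} = 6 G Z$ ($I{\left(G,Z \right)} = 6 Z G = 6 G Z$)
$v = \frac{26223}{5}$ ($v = -9 - - \frac{26268}{5} = -9 + \frac{26268}{5} = \frac{26223}{5} \approx 5244.6$)
$f = -154224$ ($f = 6 \left(-12\right) 21 \cdot 102 = \left(-1512\right) 102 = -154224$)
$f - v = -154224 - \frac{26223}{5} = - \frac{797343}{5}$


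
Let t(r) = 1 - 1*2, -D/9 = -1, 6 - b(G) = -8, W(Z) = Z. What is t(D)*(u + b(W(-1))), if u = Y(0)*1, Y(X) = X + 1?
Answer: -15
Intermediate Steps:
Y(X) = 1 + X
b(G) = 14 (b(G) = 6 - 1*(-8) = 6 + 8 = 14)
D = 9 (D = -9*(-1) = 9)
t(r) = -1 (t(r) = 1 - 2 = -1)
u = 1 (u = (1 + 0)*1 = 1*1 = 1)
t(D)*(u + b(W(-1))) = -(1 + 14) = -1*15 = -15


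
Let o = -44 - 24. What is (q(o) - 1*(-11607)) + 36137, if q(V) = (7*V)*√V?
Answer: 47744 - 952*I*√17 ≈ 47744.0 - 3925.2*I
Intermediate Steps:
o = -68
q(V) = 7*V^(3/2)
(q(o) - 1*(-11607)) + 36137 = (7*(-68)^(3/2) - 1*(-11607)) + 36137 = (7*(-136*I*√17) + 11607) + 36137 = (-952*I*√17 + 11607) + 36137 = (11607 - 952*I*√17) + 36137 = 47744 - 952*I*√17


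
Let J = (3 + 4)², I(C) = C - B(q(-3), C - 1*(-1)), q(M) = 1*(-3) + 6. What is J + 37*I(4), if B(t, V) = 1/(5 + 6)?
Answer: 2130/11 ≈ 193.64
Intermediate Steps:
q(M) = 3 (q(M) = -3 + 6 = 3)
B(t, V) = 1/11
I(C) = -1/11 + C (I(C) = C - 1*1/11 = C - 1/11 = -1/11 + C)
J = 49 (J = 7² = 49)
J + 37*I(4) = 49 + 37*(-1/11 + 4) = 49 + 37*(43/11) = 49 + 1591/11 = 2130/11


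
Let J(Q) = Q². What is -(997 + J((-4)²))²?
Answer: -1570009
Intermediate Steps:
-(997 + J((-4)²))² = -(997 + ((-4)²)²)² = -(997 + 16²)² = -(997 + 256)² = -1*1253² = -1*1570009 = -1570009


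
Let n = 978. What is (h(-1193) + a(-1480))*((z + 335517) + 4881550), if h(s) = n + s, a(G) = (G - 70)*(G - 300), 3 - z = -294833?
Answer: 15206155317855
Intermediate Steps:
z = 294836 (z = 3 - 1*(-294833) = 3 + 294833 = 294836)
a(G) = (-300 + G)*(-70 + G) (a(G) = (-70 + G)*(-300 + G) = (-300 + G)*(-70 + G))
h(s) = 978 + s
(h(-1193) + a(-1480))*((z + 335517) + 4881550) = ((978 - 1193) + (21000 + (-1480)**2 - 370*(-1480)))*((294836 + 335517) + 4881550) = (-215 + (21000 + 2190400 + 547600))*(630353 + 4881550) = (-215 + 2759000)*5511903 = 2758785*5511903 = 15206155317855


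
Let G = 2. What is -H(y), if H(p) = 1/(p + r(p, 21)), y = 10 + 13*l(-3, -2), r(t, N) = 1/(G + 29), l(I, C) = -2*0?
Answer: -31/311 ≈ -0.099678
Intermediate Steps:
l(I, C) = 0
r(t, N) = 1/31 (r(t, N) = 1/(2 + 29) = 1/31)
y = 10 (y = 10 + 13*0 = 10 + 0 = 10)
H(p) = 1/(1/31 + p) (H(p) = 1/(p + 1/31) = 1/(1/31 + p))
-H(y) = -31/(1 + 31*10) = -31/(1 + 310) = -31/311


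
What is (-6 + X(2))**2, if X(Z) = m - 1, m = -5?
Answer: 144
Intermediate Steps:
X(Z) = -6 (X(Z) = -5 - 1 = -6)
(-6 + X(2))**2 = (-6 - 6)**2 = (-12)**2 = 144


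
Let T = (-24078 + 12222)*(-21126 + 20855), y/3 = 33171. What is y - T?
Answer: -3113463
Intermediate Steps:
y = 99513 (y = 3*33171 = 99513)
T = 3212976 (T = -11856*(-271) = 3212976)
y - T = 99513 - 1*3212976 = 99513 - 3212976 = -3113463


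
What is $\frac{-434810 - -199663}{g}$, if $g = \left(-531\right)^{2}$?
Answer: $- \frac{235147}{281961} \approx -0.83397$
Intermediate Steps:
$g = 281961$
$\frac{-434810 - -199663}{g} = \frac{-434810 - -199663}{281961} = \left(-434810 + 199663\right) \frac{1}{281961} = \left(-235147\right) \frac{1}{281961} = - \frac{235147}{281961}$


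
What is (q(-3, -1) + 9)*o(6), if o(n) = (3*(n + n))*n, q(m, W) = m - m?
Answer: 1944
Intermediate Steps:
q(m, W) = 0
o(n) = 6*n² (o(n) = (3*(2*n))*n = (6*n)*n = 6*n²)
(q(-3, -1) + 9)*o(6) = (0 + 9)*(6*6²) = 9*(6*36) = 9*216 = 1944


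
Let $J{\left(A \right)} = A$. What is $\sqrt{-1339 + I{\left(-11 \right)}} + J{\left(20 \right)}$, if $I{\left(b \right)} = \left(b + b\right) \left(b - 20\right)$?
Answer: $20 + 3 i \sqrt{73} \approx 20.0 + 25.632 i$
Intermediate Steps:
$I{\left(b \right)} = 2 b \left(-20 + b\right)$
$\sqrt{-1339 + I{\left(-11 \right)}} + J{\left(20 \right)} = \sqrt{-1339 + 2 \left(-11\right) \left(-20 - 11\right)} + 20 = \sqrt{-1339 + 2 \left(-11\right) \left(-31\right)} + 20 = \sqrt{-1339 + 682} + 20 = \sqrt{-657} + 20 = 3 i \sqrt{73} + 20 = 20 + 3 i \sqrt{73}$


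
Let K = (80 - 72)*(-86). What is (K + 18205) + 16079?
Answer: 33596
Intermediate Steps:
K = -688 (K = 8*(-86) = -688)
(K + 18205) + 16079 = (-688 + 18205) + 16079 = 17517 + 16079 = 33596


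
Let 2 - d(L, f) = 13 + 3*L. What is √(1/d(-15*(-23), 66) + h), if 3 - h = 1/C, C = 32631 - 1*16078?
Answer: √899064572973170/17314438 ≈ 1.7318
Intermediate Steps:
C = 16553 (C = 32631 - 16078 = 16553)
d(L, f) = -11 - 3*L (d(L, f) = 2 - (13 + 3*L) = 2 + (-13 - 3*L) = -11 - 3*L)
h = 49658/16553 (h = 3 - 1/16553 = 49658/16553 ≈ 2.9999)
√(1/d(-15*(-23), 66) + h) = √(1/(-11 - (-45)*(-23)) + 49658/16553) = √(1/(-11 - 3*345) + 49658/16553) = √(1/(-11 - 1035) + 49658/16553) = √(1/(-1046) + 49658/16553) = √(-1/1046 + 49658/16553) = √(51925715/17314438) = √899064572973170/17314438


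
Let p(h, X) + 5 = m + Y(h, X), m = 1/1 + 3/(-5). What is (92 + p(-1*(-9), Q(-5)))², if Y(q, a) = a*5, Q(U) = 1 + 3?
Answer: 288369/25 ≈ 11535.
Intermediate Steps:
Q(U) = 4
Y(q, a) = 5*a
m = ⅖ (m = 1*1 + 3*(-⅕) = 1 - ⅗ = ⅖ ≈ 0.40000)
p(h, X) = -23/5 + 5*X (p(h, X) = -5 + (⅖ + 5*X) = -23/5 + 5*X)
(92 + p(-1*(-9), Q(-5)))² = (92 + (-23/5 + 5*4))² = (92 + (-23/5 + 20))² = (92 + 77/5)² = (537/5)² = 288369/25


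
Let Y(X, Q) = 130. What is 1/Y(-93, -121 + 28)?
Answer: 1/130 ≈ 0.0076923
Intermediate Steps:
1/Y(-93, -121 + 28) = 1/130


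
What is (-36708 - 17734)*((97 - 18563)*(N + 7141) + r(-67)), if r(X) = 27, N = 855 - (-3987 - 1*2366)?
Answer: 14425420902294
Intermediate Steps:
N = 7208 (N = 855 - (-3987 - 2366) = 855 - 1*(-6353) = 855 + 6353 = 7208)
(-36708 - 17734)*((97 - 18563)*(N + 7141) + r(-67)) = (-36708 - 17734)*((97 - 18563)*(7208 + 7141) + 27) = -54442*(-18466*14349 + 27) = -54442*(-264968634 + 27) = -54442*(-264968607) = 14425420902294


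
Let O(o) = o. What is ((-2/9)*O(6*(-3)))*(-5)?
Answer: -20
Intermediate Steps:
((-2/9)*O(6*(-3)))*(-5) = ((-2/9)*(6*(-3)))*(-5) = (-2*⅑*(-18))*(-5) = -2/9*(-18)*(-5) = 4*(-5) = -20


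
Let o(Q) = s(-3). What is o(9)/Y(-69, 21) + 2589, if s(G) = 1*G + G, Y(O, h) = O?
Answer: 59549/23 ≈ 2589.1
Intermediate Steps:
s(G) = 2*G (s(G) = G + G = 2*G)
o(Q) = -6 (o(Q) = 2*(-3) = -6)
o(9)/Y(-69, 21) + 2589 = -6/(-69) + 2589 = -6*(-1/69) + 2589 = 2/23 + 2589 = 59549/23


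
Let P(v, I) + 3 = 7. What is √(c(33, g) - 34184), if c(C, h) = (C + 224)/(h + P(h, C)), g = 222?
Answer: I*√1745923902/226 ≈ 184.89*I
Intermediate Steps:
P(v, I) = 4 (P(v, I) = -3 + 7 = 4)
c(C, h) = (224 + C)/(4 + h) (c(C, h) = (C + 224)/(h + 4) = (224 + C)/(4 + h))
√(c(33, g) - 34184) = √((224 + 33)/(4 + 222) - 34184) = √(257/226 - 34184) = √(-7725327/226) = I*√1745923902/226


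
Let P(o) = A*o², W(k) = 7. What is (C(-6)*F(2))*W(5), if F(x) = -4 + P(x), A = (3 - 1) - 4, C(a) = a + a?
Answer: 1008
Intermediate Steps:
C(a) = 2*a
A = -2 (A = 2 - 4 = -2)
P(o) = -2*o²
F(x) = -4 - 2*x²
(C(-6)*F(2))*W(5) = ((2*(-6))*(-4 - 2*2²))*7 = -12*(-4 - 2*4)*7 = -12*(-4 - 8)*7 = -12*(-12)*7 = 144*7 = 1008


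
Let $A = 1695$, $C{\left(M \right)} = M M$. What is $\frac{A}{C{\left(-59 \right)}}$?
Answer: $\frac{1695}{3481} \approx 0.48693$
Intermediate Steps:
$C{\left(M \right)} = M^{2}$
$\frac{A}{C{\left(-59 \right)}} = \frac{1695}{\left(-59\right)^{2}} = \frac{1695}{3481}$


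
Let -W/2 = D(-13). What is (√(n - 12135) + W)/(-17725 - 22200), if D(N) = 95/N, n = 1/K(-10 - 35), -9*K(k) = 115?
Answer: -38/103805 - I*√160486410/4591375 ≈ -0.00036607 - 0.0027592*I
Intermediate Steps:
K(k) = -115/9 (K(k) = -⅑*115 = -115/9)
n = -9/115 (n = 1/(-115/9) = -9/115 ≈ -0.078261)
W = 190/13 (W = -190/(-13) = -190*(-1)/13 = -2*(-95/13) = 190/13 ≈ 14.615)
(√(n - 12135) + W)/(-17725 - 22200) = (√(-9/115 - 12135) + 190/13)/(-17725 - 22200) = (√(-1395534/115) + 190/13)/(-39925) = (I*√160486410/115 + 190/13)*(-1/39925) = (190/13 + I*√160486410/115)*(-1/39925) = -38/103805 - I*√160486410/4591375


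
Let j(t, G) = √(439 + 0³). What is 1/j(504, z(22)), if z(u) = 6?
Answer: √439/439 ≈ 0.047727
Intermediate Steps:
j(t, G) = √439 (j(t, G) = √(439 + 0) = √439)
1/j(504, z(22)) = 1/(√439) = √439/439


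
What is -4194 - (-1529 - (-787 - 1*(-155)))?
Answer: -3297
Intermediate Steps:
-4194 - (-1529 - (-787 - 1*(-155))) = -4194 - (-1529 - (-787 + 155)) = -4194 - (-1529 - 1*(-632)) = -4194 - (-1529 + 632) = -4194 - 1*(-897) = -4194 + 897 = -3297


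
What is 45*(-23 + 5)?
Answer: -810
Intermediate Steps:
45*(-23 + 5) = 45*(-18) = -810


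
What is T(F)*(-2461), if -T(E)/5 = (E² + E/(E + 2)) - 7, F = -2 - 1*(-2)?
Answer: -86135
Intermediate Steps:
F = 0 (F = -2 + 2 = 0)
T(E) = 35 - 5*E² - 5*E/(2 + E) (T(E) = -5*((E² + E/(E + 2)) - 7) = -5*((E² + E/(2 + E)) - 7) = -5*(-7 + E² + E/(2 + E)) = 35 - 5*E² - 5*E/(2 + E))
T(F)*(-2461) = (5*(14 - 1*0³ - 2*0² + 6*0)/(2 + 0))*(-2461) = (5*(14 - 1*0 - 2*0 + 0)/2)*(-2461) = (5*(½)*(14 + 0 + 0 + 0))*(-2461) = (5*(½)*14)*(-2461) = 35*(-2461) = -86135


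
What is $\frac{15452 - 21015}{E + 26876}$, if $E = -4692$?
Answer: $- \frac{5563}{22184} \approx -0.25077$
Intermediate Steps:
$\frac{15452 - 21015}{E + 26876} = \frac{15452 - 21015}{-4692 + 26876} = - \frac{5563}{22184}$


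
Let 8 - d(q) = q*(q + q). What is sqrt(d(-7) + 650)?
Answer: 4*sqrt(35) ≈ 23.664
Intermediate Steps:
d(q) = 8 - 2*q**2 (d(q) = 8 - q*(q + q) = 8 - q*2*q = 8 - 2*q**2)
sqrt(d(-7) + 650) = sqrt((8 - 2*(-7)**2) + 650) = sqrt((8 - 2*49) + 650) = sqrt((8 - 98) + 650) = sqrt(-90 + 650) = sqrt(560) = 4*sqrt(35)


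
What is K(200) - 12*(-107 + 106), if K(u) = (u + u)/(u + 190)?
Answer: 508/39 ≈ 13.026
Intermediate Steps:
K(u) = 2*u/(190 + u) (K(u) = (2*u)/(190 + u) = 2*u/(190 + u))
K(200) - 12*(-107 + 106) = 2*200/(190 + 200) - 12*(-107 + 106) = 2*200/390 - 12*(-1) = 2*200*(1/390) - 1*(-12) = 40/39 + 12 = 508/39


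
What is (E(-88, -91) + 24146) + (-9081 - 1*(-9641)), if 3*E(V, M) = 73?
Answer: 74191/3 ≈ 24730.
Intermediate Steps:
E(V, M) = 73/3 (E(V, M) = (⅓)*73 = 73/3)
(E(-88, -91) + 24146) + (-9081 - 1*(-9641)) = (73/3 + 24146) + (-9081 - 1*(-9641)) = 72511/3 + (-9081 + 9641) = 72511/3 + 560 = 74191/3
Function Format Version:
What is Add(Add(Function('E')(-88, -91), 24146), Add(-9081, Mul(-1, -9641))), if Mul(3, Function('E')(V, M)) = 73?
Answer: Rational(74191, 3) ≈ 24730.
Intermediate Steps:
Function('E')(V, M) = Rational(73, 3) (Function('E')(V, M) = Mul(Rational(1, 3), 73) = Rational(73, 3))
Add(Add(Function('E')(-88, -91), 24146), Add(-9081, Mul(-1, -9641))) = Add(Add(Rational(73, 3), 24146), Add(-9081, Mul(-1, -9641))) = Add(Rational(72511, 3), Add(-9081, 9641)) = Add(Rational(72511, 3), 560) = Rational(74191, 3)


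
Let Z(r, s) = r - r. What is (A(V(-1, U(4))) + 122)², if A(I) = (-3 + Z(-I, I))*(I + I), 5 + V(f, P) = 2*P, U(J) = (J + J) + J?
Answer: 64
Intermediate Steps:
U(J) = 3*J (U(J) = 2*J + J = 3*J)
V(f, P) = -5 + 2*P
Z(r, s) = 0
A(I) = -6*I (A(I) = (-3 + 0)*(I + I) = -6*I)
(A(V(-1, U(4))) + 122)² = (-6*(-5 + 2*(3*4)) + 122)² = (-6*(-5 + 2*12) + 122)² = (-6*(-5 + 24) + 122)² = (-6*19 + 122)² = (-114 + 122)² = 8² = 64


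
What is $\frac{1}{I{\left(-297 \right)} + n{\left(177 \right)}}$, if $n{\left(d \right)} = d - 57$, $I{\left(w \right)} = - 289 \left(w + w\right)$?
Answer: $\frac{1}{171786} \approx 5.8212 \cdot 10^{-6}$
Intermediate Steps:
$I{\left(w \right)} = - 578 w$ ($I{\left(w \right)} = - 289 \cdot 2 w = - 578 w$)
$n{\left(d \right)} = -57 + d$
$\frac{1}{I{\left(-297 \right)} + n{\left(177 \right)}} = \frac{1}{\left(-578\right) \left(-297\right) + \left(-57 + 177\right)} = \frac{1}{171666 + 120} = \frac{1}{171786}$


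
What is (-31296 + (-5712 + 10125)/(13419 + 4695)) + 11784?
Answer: -117811985/6038 ≈ -19512.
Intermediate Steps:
(-31296 + (-5712 + 10125)/(13419 + 4695)) + 11784 = (-31296 + 4413/18114) + 11784 = (-31296 + 4413*(1/18114)) + 11784 = (-31296 + 1471/6038) + 11784 = -188963777/6038 + 11784 = -117811985/6038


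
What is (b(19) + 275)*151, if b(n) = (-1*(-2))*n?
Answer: 47263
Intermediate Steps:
b(n) = 2*n
(b(19) + 275)*151 = (2*19 + 275)*151 = (38 + 275)*151 = 313*151 = 47263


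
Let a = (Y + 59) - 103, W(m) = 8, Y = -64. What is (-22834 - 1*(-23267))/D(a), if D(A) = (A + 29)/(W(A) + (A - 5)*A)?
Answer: -5287796/79 ≈ -66934.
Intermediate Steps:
a = -108 (a = (-64 + 59) - 103 = -5 - 103 = -108)
D(A) = (29 + A)/(8 + A*(-5 + A)) (D(A) = (A + 29)/(8 + (A - 5)*A) = (29 + A)/(8 + (-5 + A)*A) = (29 + A)/(8 + A*(-5 + A)))
(-22834 - 1*(-23267))/D(a) = (-22834 - 1*(-23267))/(((29 - 108)/(8 + (-108)**2 - 5*(-108)))) = (-22834 + 23267)/((-79/(8 + 11664 + 540))) = 433/((-79/12212)) = 433/(((1/12212)*(-79))) = 433/(-79/12212) = 433*(-12212/79) = -5287796/79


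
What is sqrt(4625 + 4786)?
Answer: sqrt(9411) ≈ 97.010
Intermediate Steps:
sqrt(4625 + 4786) = sqrt(9411)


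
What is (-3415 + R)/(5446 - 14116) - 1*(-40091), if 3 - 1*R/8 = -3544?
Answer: 347564009/8670 ≈ 40088.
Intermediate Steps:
R = 28376 (R = 24 - 8*(-3544) = 24 + 28352 = 28376)
(-3415 + R)/(5446 - 14116) - 1*(-40091) = (-3415 + 28376)/(5446 - 14116) - 1*(-40091) = 24961/(-8670) + 40091 = 24961*(-1/8670) + 40091 = -24961/8670 + 40091 = 347564009/8670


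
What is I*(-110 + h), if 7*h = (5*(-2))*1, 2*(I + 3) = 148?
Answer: -55380/7 ≈ -7911.4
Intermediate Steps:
I = 71 (I = -3 + (1/2)*148 = -3 + 74 = 71)
h = -10/7 (h = ((5*(-2))*1)/7 = (-10*1)/7 = (1/7)*(-10) = -10/7 ≈ -1.4286)
I*(-110 + h) = 71*(-110 - 10/7) = 71*(-780/7) = -55380/7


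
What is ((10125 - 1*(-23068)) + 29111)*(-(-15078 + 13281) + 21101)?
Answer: 1426636992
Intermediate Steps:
((10125 - 1*(-23068)) + 29111)*(-(-15078 + 13281) + 21101) = ((10125 + 23068) + 29111)*(-1*(-1797) + 21101) = (33193 + 29111)*(1797 + 21101) = 62304*22898 = 1426636992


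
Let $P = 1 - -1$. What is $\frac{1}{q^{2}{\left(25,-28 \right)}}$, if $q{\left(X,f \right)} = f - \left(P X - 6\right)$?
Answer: $\frac{1}{5184} \approx 0.0001929$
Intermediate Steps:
$P = 2$ ($P = 1 + 1 = 2$)
$q{\left(X,f \right)} = 6 + f - 2 X$ ($q{\left(X,f \right)} = f - \left(2 X - 6\right) = f - \left(-6 + 2 X\right) = 6 + f - 2 X$)
$\frac{1}{q^{2}{\left(25,-28 \right)}} = \frac{1}{\left(6 - 28 - 50\right)^{2}} = \frac{1}{\left(-72\right)^{2}} = \frac{1}{5184}$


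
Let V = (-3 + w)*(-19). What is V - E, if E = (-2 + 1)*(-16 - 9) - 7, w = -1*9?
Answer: 210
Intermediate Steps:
w = -9
E = 18 (E = -1*(-25) - 7 = 25 - 7 = 18)
V = 228 (V = (-3 - 9)*(-19) = -12*(-19) = 228)
V - E = 228 - 1*18 = 228 - 18 = 210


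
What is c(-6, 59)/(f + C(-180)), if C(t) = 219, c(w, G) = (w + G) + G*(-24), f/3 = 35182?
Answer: -1363/105765 ≈ -0.012887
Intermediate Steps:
f = 105546 (f = 3*35182 = 105546)
c(w, G) = w - 23*G (c(w, G) = (G + w) - 24*G = w - 23*G)
c(-6, 59)/(f + C(-180)) = (-6 - 23*59)/(105546 + 219) = (-6 - 1357)/105765 = -1363*1/105765 = -1363/105765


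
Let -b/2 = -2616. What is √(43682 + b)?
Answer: √48914 ≈ 221.17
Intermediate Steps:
b = 5232 (b = -2*(-2616) = 5232)
√(43682 + b) = √(43682 + 5232) = √48914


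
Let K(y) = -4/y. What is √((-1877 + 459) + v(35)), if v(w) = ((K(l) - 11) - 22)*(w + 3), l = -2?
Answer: 2*I*√649 ≈ 50.951*I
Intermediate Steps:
v(w) = -93 - 31*w (v(w) = ((-4/(-2) - 11) - 22)*(w + 3) = ((-4*(-½) - 11) - 22)*(3 + w) = ((2 - 11) - 22)*(3 + w) = (-9 - 22)*(3 + w) = -31*(3 + w) = -93 - 31*w)
√((-1877 + 459) + v(35)) = √((-1877 + 459) + (-93 - 31*35)) = √(-1418 + (-93 - 1085)) = √(-1418 - 1178) = √(-2596) = 2*I*√649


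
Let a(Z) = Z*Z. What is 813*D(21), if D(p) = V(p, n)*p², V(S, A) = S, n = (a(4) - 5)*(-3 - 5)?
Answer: 7529193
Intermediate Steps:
a(Z) = Z²
n = -88 (n = (4² - 5)*(-3 - 5) = (16 - 5)*(-8) = 11*(-8) = -88)
D(p) = p³ (D(p) = p*p² = p³)
813*D(21) = 813*21³ = 813*9261 = 7529193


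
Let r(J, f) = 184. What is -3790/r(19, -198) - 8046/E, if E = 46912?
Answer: -11204809/539488 ≈ -20.769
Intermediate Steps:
-3790/r(19, -198) - 8046/E = -3790/184 - 8046/46912 = -3790*1/184 - 8046*1/46912 = -1895/92 - 4023/23456 = -11204809/539488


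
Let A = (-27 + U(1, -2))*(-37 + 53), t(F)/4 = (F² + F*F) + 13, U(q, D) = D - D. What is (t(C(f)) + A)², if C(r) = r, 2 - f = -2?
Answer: 63504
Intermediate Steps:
f = 4 (f = 2 - 1*(-2) = 2 + 2 = 4)
U(q, D) = 0
t(F) = 52 + 8*F² (t(F) = 4*((F² + F*F) + 13) = 4*((F² + F²) + 13) = 4*(2*F² + 13) = 4*(13 + 2*F²) = 52 + 8*F²)
A = -432 (A = (-27 + 0)*(-37 + 53) = -27*16 = -432)
(t(C(f)) + A)² = ((52 + 8*4²) - 432)² = ((52 + 8*16) - 432)² = ((52 + 128) - 432)² = (180 - 432)² = (-252)² = 63504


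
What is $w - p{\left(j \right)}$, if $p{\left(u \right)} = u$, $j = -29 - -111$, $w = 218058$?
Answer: $217976$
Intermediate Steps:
$j = 82$ ($j = -29 + 111 = 82$)
$w - p{\left(j \right)} = 218058 - 82 = 217976$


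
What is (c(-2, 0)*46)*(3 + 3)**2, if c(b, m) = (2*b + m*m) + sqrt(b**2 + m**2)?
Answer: -3312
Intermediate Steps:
c(b, m) = m**2 + sqrt(b**2 + m**2) + 2*b (c(b, m) = (2*b + m**2) + sqrt(b**2 + m**2) = (m**2 + 2*b) + sqrt(b**2 + m**2) = m**2 + sqrt(b**2 + m**2) + 2*b)
(c(-2, 0)*46)*(3 + 3)**2 = ((0**2 + sqrt((-2)**2 + 0**2) + 2*(-2))*46)*(3 + 3)**2 = ((0 + sqrt(4 + 0) - 4)*46)*6**2 = ((0 + sqrt(4) - 4)*46)*36 = ((0 + 2 - 4)*46)*36 = -2*46*36 = -92*36 = -3312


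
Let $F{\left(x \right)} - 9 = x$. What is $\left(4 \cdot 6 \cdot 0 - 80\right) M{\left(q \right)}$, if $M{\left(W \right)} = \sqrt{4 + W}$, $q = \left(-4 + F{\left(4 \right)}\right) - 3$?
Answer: $- 80 \sqrt{10} \approx -252.98$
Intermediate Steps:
$F{\left(x \right)} = 9 + x$
$q = 6$ ($q = \left(-4 + \left(9 + 4\right)\right) - 3 = \left(-4 + 13\right) - 3 = 9 - 3 = 6$)
$\left(4 \cdot 6 \cdot 0 - 80\right) M{\left(q \right)} = \left(4 \cdot 6 \cdot 0 - 80\right) \sqrt{4 + 6} = \left(24 \cdot 0 - 80\right) \sqrt{10} = \left(0 - 80\right) \sqrt{10} = - 80 \sqrt{10}$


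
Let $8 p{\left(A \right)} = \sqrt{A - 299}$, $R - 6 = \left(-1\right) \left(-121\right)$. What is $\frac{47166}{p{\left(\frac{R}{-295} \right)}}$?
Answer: $- \frac{62888 i \sqrt{6514485}}{7361} \approx - 21806.0 i$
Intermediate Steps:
$R = 127$ ($R = 6 - -121 = 6 + 121 = 127$)
$p{\left(A \right)} = \frac{\sqrt{-299 + A}}{8}$ ($p{\left(A \right)} = \frac{\sqrt{A - 299}}{8} = \frac{\sqrt{-299 + A}}{8}$)
$\frac{47166}{p{\left(\frac{R}{-295} \right)}} = \frac{47166}{\frac{1}{8} \sqrt{-299 + \frac{127}{-295}}} = \frac{47166}{\frac{1}{8} \sqrt{-299 + 127 \left(- \frac{1}{295}\right)}} = \frac{47166}{\frac{1}{8} \sqrt{-299 - \frac{127}{295}}} = \frac{47166}{\frac{1}{8} \sqrt{- \frac{88332}{295}}} = \frac{47166}{\frac{1}{8} \frac{2 i \sqrt{6514485}}{295}} = \frac{47166}{\frac{1}{1180} i \sqrt{6514485}} = 47166 \left(- \frac{4 i \sqrt{6514485}}{22083}\right) = - \frac{62888 i \sqrt{6514485}}{7361}$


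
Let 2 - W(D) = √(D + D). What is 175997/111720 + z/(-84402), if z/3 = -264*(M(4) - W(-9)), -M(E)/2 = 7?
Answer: 13098229/9190440 + 44*I*√2/1563 ≈ 1.4252 + 0.039811*I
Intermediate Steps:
M(E) = -14 (M(E) = -2*7 = -14)
W(D) = 2 - √2*√D (W(D) = 2 - √(D + D) = 2 - √(2*D) = 2 - √2*√D)
z = 12672 - 2376*I*√2 (z = 3*(-264*(-14 - (2 - √2*√(-9)))) = 3*(-264*(-14 - (2 - √2*3*I))) = 3*(-264*(-14 - (2 - 3*I*√2))) = 3*(-264*(-14 + (-2 + 3*I*√2))) = 3*(-264*(-16 + 3*I*√2)) = 3*(4224 - 792*I*√2) = 12672 - 2376*I*√2 ≈ 12672.0 - 3360.2*I)
175997/111720 + z/(-84402) = 175997/111720 + (12672 - 2376*I*√2)/(-84402) = 175997*(1/111720) + (12672 - 2376*I*√2)*(-1/84402) = 9263/5880 + (-704/4689 + 44*I*√2/1563) = 13098229/9190440 + 44*I*√2/1563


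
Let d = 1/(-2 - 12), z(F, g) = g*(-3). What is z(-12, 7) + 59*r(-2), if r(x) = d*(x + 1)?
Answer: -235/14 ≈ -16.786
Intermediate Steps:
z(F, g) = -3*g
d = -1/14 (d = 1/(-14) = -1/14 ≈ -0.071429)
r(x) = -1/14 - x/14 (r(x) = -(x + 1)/14 = -(1 + x)/14 = -1/14 - x/14)
z(-12, 7) + 59*r(-2) = -3*7 + 59*(-1/14 - 1/14*(-2)) = -21 + 59*(-1/14 + ⅐) = -21 + 59*(1/14) = -21 + 59/14 = -235/14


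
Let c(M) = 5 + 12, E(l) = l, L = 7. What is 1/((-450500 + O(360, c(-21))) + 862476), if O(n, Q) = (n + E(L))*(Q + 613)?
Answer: 1/643186 ≈ 1.5548e-6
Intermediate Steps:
c(M) = 17
O(n, Q) = (7 + n)*(613 + Q) (O(n, Q) = (n + 7)*(Q + 613) = (7 + n)*(613 + Q))
1/((-450500 + O(360, c(-21))) + 862476) = 1/((-450500 + (4291 + 7*17 + 613*360 + 17*360)) + 862476) = 1/((-450500 + (4291 + 119 + 220680 + 6120)) + 862476) = 1/((-450500 + 231210) + 862476) = 1/(-219290 + 862476) = 1/643186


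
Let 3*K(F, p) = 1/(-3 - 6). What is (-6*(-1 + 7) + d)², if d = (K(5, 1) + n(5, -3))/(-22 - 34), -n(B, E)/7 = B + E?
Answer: 2921726809/2286144 ≈ 1278.0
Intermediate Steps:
K(F, p) = -1/27 (K(F, p) = 1/(3*(-3 - 6)) = (⅓)/(-9) = (⅓)*(-⅑) = -1/27)
n(B, E) = -7*B - 7*E (n(B, E) = -7*(B + E) = -7*B - 7*E)
d = 379/1512 (d = (-1/27 + (-7*5 - 7*(-3)))/(-22 - 34) = (-1/27 + (-35 + 21))/(-56) = (-1/27 - 14)*(-1/56) = -379/27*(-1/56) = 379/1512 ≈ 0.25066)
(-6*(-1 + 7) + d)² = (-6*(-1 + 7) + 379/1512)² = (-6*6 + 379/1512)² = (-36 + 379/1512)² = (-54053/1512)² = 2921726809/2286144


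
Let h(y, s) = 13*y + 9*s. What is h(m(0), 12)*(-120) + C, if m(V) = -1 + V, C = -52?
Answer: -11452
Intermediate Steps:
h(y, s) = 9*s + 13*y
h(m(0), 12)*(-120) + C = (9*12 + 13*(-1 + 0))*(-120) - 52 = (108 + 13*(-1))*(-120) - 52 = (108 - 13)*(-120) - 52 = 95*(-120) - 52 = -11400 - 52 = -11452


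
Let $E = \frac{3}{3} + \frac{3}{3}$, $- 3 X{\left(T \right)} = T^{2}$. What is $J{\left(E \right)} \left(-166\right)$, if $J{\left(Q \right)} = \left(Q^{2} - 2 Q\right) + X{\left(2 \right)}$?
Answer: $\frac{664}{3} \approx 221.33$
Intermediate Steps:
$X{\left(T \right)} = - \frac{T^{2}}{3}$
$E = 2$ ($E = 3 \cdot \frac{1}{3} + 3 \cdot \frac{1}{3} = 1 + 1 = 2$)
$J{\left(Q \right)} = - \frac{4}{3} + Q^{2} - 2 Q$ ($J{\left(Q \right)} = \left(Q^{2} - 2 Q\right) - \frac{2^{2}}{3} = \left(Q^{2} - 2 Q\right) - \frac{4}{3} = - \frac{4}{3} + Q^{2} - 2 Q$)
$J{\left(E \right)} \left(-166\right) = \left(- \frac{4}{3} + 2^{2} - 4\right) \left(-166\right) = \left(- \frac{4}{3} + 4 - 4\right) \left(-166\right) = \left(- \frac{4}{3}\right) \left(-166\right) = \frac{664}{3}$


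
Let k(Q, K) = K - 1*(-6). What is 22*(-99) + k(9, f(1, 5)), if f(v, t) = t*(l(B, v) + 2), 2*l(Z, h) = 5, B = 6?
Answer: -4299/2 ≈ -2149.5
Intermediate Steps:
l(Z, h) = 5/2 (l(Z, h) = (1/2)*5 = 5/2)
f(v, t) = 9*t/2 (f(v, t) = t*(5/2 + 2) = t*(9/2) = 9*t/2)
k(Q, K) = 6 + K (k(Q, K) = K + 6 = 6 + K)
22*(-99) + k(9, f(1, 5)) = 22*(-99) + (6 + (9/2)*5) = -2178 + (6 + 45/2) = -2178 + 57/2 = -4299/2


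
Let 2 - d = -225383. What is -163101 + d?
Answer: 62284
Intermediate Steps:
d = 225385 (d = 2 - 1*(-225383) = 2 + 225383 = 225385)
-163101 + d = -163101 + 225385 = 62284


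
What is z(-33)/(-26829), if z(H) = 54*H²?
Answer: -594/271 ≈ -2.1919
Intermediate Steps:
z(-33)/(-26829) = (54*(-33)²)/(-26829) = (54*1089)*(-1/26829) = 58806*(-1/26829) = -594/271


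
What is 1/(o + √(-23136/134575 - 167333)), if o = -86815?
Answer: -11683128625/1014293330440986 - 5*I*√121219032052013/1014293330440986 ≈ -1.1518e-5 - 5.4274e-8*I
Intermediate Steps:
1/(o + √(-23136/134575 - 167333)) = 1/(-86815 + √(-23136/134575 - 167333)) = 1/(-86815 + √(-22518861611/134575)) = 1/(-86815 + I*√121219032052013/26915)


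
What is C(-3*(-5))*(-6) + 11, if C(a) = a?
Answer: -79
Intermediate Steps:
C(-3*(-5))*(-6) + 11 = -3*(-5)*(-6) + 11 = 15*(-6) + 11 = -90 + 11 = -79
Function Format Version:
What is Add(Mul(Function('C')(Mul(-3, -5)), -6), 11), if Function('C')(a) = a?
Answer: -79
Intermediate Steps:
Add(Mul(Function('C')(Mul(-3, -5)), -6), 11) = Add(Mul(Mul(-3, -5), -6), 11) = Add(Mul(15, -6), 11) = Add(-90, 11) = -79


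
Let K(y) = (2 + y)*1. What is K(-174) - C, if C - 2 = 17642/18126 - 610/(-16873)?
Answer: -26762444989/152919999 ≈ -175.01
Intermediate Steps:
C = 460205161/152919999 (C = 2 + (17642/18126 - 610/(-16873)) = 2 + (17642*(1/18126) - 610*(-1/16873)) = 2 + (8821/9063 + 610/16873) = 2 + 154365163/152919999 = 460205161/152919999 ≈ 3.0094)
K(y) = 2 + y
K(-174) - C = (2 - 174) - 1*460205161/152919999 = -172 - 460205161/152919999 = -26762444989/152919999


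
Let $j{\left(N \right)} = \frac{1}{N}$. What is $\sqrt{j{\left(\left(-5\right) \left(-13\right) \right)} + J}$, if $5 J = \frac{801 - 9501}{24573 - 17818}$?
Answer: $\frac{i \sqrt{1867737235}}{87815} \approx 0.49214 i$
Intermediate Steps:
$J = - \frac{348}{1351}$ ($J = \frac{\left(801 - 9501\right) \frac{1}{24573 - 17818}}{5} = \frac{\left(-8700\right) \frac{1}{6755}}{5} = \frac{1}{5} \left(- \frac{1740}{1351}\right) = - \frac{348}{1351} \approx -0.25759$)
$\sqrt{j{\left(\left(-5\right) \left(-13\right) \right)} + J} = \sqrt{\frac{1}{\left(-5\right) \left(-13\right)} - \frac{348}{1351}} = \sqrt{\frac{1}{65} - \frac{348}{1351}} = \sqrt{- \frac{21269}{87815}} = \frac{i \sqrt{1867737235}}{87815}$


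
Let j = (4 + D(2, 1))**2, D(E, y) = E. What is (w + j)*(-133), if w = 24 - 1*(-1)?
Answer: -8113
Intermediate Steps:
w = 25 (w = 24 + 1 = 25)
j = 36 (j = (4 + 2)**2 = 6**2 = 36)
(w + j)*(-133) = (25 + 36)*(-133) = 61*(-133) = -8113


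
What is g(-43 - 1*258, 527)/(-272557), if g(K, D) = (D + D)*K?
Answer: 317254/272557 ≈ 1.1640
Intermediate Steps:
g(K, D) = 2*D*K (g(K, D) = (2*D)*K = 2*D*K)
g(-43 - 1*258, 527)/(-272557) = (2*527*(-43 - 1*258))/(-272557) = (2*527*(-43 - 258))*(-1/272557) = (2*527*(-301))*(-1/272557) = -317254*(-1/272557) = 317254/272557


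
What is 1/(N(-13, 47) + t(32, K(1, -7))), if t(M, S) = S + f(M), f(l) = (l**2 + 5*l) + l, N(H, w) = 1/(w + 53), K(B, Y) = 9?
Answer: 100/122501 ≈ 0.00081632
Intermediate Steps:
N(H, w) = 1/(53 + w)
f(l) = l**2 + 6*l
t(M, S) = S + M*(6 + M)
1/(N(-13, 47) + t(32, K(1, -7))) = 1/(1/(53 + 47) + (9 + 32*(6 + 32))) = 1/(1/100 + (9 + 32*38)) = 1/(1/100 + (9 + 1216)) = 1/(1/100 + 1225) = 1/(122501/100) = 100/122501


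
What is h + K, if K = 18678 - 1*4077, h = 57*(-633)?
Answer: -21480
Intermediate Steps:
h = -36081
K = 14601 (K = 18678 - 4077 = 14601)
h + K = -36081 + 14601 = -21480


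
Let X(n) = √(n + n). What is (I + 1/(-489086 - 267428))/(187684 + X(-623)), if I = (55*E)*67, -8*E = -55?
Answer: 513873680768113/3806917333379204 - 76663237471*I*√1246/106593685334617712 ≈ 0.13498 - 2.5387e-5*I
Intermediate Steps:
E = 55/8 (E = -⅛*(-55) = 55/8 ≈ 6.8750)
X(n) = √2*√n (X(n) = √(2*n) = √2*√n)
I = 202675/8 (I = (55*(55/8))*67 = (3025/8)*67 = 202675/8 ≈ 25334.)
(I + 1/(-489086 - 267428))/(187684 + X(-623)) = (202675/8 + 1/(-489086 - 267428))/(187684 + √2*√(-623)) = (202675/8 + 1/(-756514))/(187684 + √2*(I*√623)) = (202675/8 - 1/756514)/(187684 + I*√1246) = 76663237471/(3026056*(187684 + I*√1246))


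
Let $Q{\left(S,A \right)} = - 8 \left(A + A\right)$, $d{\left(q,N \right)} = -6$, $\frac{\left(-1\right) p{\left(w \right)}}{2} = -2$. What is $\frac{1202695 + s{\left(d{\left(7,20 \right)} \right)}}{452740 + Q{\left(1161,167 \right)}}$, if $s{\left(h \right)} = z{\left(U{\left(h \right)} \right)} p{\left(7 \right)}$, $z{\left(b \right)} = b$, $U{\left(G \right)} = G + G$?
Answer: $\frac{1202647}{450068} \approx 2.6721$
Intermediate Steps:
$U{\left(G \right)} = 2 G$
$p{\left(w \right)} = 4$ ($p{\left(w \right)} = \left(-2\right) \left(-2\right) = 4$)
$s{\left(h \right)} = 8 h$ ($s{\left(h \right)} = 2 h 4 = 8 h$)
$Q{\left(S,A \right)} = - 16 A$ ($Q{\left(S,A \right)} = - 8 \cdot 2 A = - 16 A$)
$\frac{1202695 + s{\left(d{\left(7,20 \right)} \right)}}{452740 + Q{\left(1161,167 \right)}} = \frac{1202695 + 8 \left(-6\right)}{452740 - 2672} = \frac{1202695 - 48}{452740 - 2672} = \frac{1202647}{450068}$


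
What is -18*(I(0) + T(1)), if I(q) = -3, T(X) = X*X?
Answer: 36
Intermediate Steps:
T(X) = X²
-18*(I(0) + T(1)) = -18*(-3 + 1²) = -18*(-3 + 1) = -18*(-2) = 36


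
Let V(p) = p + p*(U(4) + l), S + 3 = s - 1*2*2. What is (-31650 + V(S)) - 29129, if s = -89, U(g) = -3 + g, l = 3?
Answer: -61259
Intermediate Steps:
S = -96 (S = -3 + (-89 - 1*2*2) = -3 + (-89 - 2*2) = -3 + (-89 - 1*4) = -3 + (-89 - 4) = -3 - 93 = -96)
V(p) = 5*p (V(p) = p + p*((-3 + 4) + 3) = p + p*(1 + 3) = p + p*4 = p + 4*p = 5*p)
(-31650 + V(S)) - 29129 = (-31650 + 5*(-96)) - 29129 = (-31650 - 480) - 29129 = -32130 - 29129 = -61259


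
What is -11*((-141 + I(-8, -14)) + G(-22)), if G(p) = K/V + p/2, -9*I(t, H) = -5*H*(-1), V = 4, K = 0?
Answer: 14278/9 ≈ 1586.4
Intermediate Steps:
I(t, H) = -5*H/9 (I(t, H) = -(-5*H)*(-1)/9 = -5*H/9)
G(p) = p/2 (G(p) = 0/4 + p/2 = 0*(¼) + p*(½) = 0 + p/2 = p/2)
-11*((-141 + I(-8, -14)) + G(-22)) = -11*((-141 - 5/9*(-14)) + (½)*(-22)) = -11*((-141 + 70/9) - 11) = -11*(-1199/9 - 11) = -11*(-1298/9) = 14278/9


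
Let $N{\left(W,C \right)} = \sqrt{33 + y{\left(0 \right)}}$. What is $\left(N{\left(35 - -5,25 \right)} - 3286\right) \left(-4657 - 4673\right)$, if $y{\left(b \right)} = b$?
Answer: $30658380 - 9330 \sqrt{33} \approx 3.0605 \cdot 10^{7}$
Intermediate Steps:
$N{\left(W,C \right)} = \sqrt{33}$ ($N{\left(W,C \right)} = \sqrt{33 + 0} = \sqrt{33}$)
$\left(N{\left(35 - -5,25 \right)} - 3286\right) \left(-4657 - 4673\right) = \left(\sqrt{33} - 3286\right) \left(-4657 - 4673\right) = \left(-3286 + \sqrt{33}\right) \left(-9330\right) = 30658380 - 9330 \sqrt{33}$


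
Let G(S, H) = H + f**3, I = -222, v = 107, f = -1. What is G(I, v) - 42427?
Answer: -42321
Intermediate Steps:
G(S, H) = -1 + H (G(S, H) = H + (-1)**3 = H - 1 = -1 + H)
G(I, v) - 42427 = (-1 + 107) - 42427 = 106 - 42427 = -42321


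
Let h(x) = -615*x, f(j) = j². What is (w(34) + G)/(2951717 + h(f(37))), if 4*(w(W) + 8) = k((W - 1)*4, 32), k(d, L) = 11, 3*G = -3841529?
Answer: -15366179/25317384 ≈ -0.60694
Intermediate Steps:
G = -3841529/3 (G = (⅓)*(-3841529) = -3841529/3 ≈ -1.2805e+6)
w(W) = -21/4 (w(W) = -8 + (¼)*11 = -8 + 11/4 = -21/4)
(w(34) + G)/(2951717 + h(f(37))) = (-21/4 - 3841529/3)/(2951717 - 615*37²) = -15366179/(12*(2951717 - 615*1369)) = -15366179/(12*(2951717 - 841935)) = -15366179/12/2109782 = -15366179/12*1/2109782 = -15366179/25317384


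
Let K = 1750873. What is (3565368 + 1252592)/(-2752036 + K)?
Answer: -4817960/1001163 ≈ -4.8124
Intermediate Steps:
(3565368 + 1252592)/(-2752036 + K) = (3565368 + 1252592)/(-2752036 + 1750873) = 4817960/(-1001163) = 4817960*(-1/1001163) = -4817960/1001163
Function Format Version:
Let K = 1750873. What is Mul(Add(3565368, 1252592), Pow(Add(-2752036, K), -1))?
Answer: Rational(-4817960, 1001163) ≈ -4.8124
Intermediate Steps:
Mul(Add(3565368, 1252592), Pow(Add(-2752036, K), -1)) = Mul(Add(3565368, 1252592), Pow(Add(-2752036, 1750873), -1)) = Mul(4817960, Pow(-1001163, -1)) = Mul(4817960, Rational(-1, 1001163)) = Rational(-4817960, 1001163)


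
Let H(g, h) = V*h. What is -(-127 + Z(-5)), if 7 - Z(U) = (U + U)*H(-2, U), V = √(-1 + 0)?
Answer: 120 + 50*I ≈ 120.0 + 50.0*I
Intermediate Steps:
V = I (V = √(-1) = I ≈ 1.0*I)
H(g, h) = I*h
Z(U) = 7 - 2*I*U² (Z(U) = 7 - (U + U)*I*U = 7 - 2*U*I*U = 7 - 2*I*U²)
-(-127 + Z(-5)) = -(-127 + (7 - 2*I*(-5)²)) = -(-127 + (7 - 2*I*25)) = -(-127 + (7 - 50*I)) = -(-120 - 50*I) = 120 + 50*I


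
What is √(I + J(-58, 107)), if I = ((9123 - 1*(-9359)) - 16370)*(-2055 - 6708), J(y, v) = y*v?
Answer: I*√18513662 ≈ 4302.8*I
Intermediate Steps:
J(y, v) = v*y
I = -18507456 (I = ((9123 + 9359) - 16370)*(-8763) = (18482 - 16370)*(-8763) = 2112*(-8763) = -18507456)
√(I + J(-58, 107)) = √(-18507456 + 107*(-58)) = √(-18507456 - 6206) = √(-18513662) = I*√18513662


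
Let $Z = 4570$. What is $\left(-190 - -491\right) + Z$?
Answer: $4871$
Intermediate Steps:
$\left(-190 - -491\right) + Z = \left(-190 - -491\right) + 4570 = \left(-190 + 491\right) + 4570 = 301 + 4570 = 4871$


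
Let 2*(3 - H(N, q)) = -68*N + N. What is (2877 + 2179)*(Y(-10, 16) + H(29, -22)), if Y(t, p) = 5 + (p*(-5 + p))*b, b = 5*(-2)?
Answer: -3946208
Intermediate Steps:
b = -10
H(N, q) = 3 + 67*N/2 (H(N, q) = 3 - (-68*N + N)/2 = 3 - (-67)*N/2 = 3 + 67*N/2)
Y(t, p) = 5 - 10*p*(-5 + p) (Y(t, p) = 5 + (p*(-5 + p))*(-10) = 5 - 10*p*(-5 + p))
(2877 + 2179)*(Y(-10, 16) + H(29, -22)) = (2877 + 2179)*((5 - 10*16² + 50*16) + (3 + (67/2)*29)) = 5056*((5 - 10*256 + 800) + (3 + 1943/2)) = 5056*((5 - 2560 + 800) + 1949/2) = 5056*(-1755 + 1949/2) = 5056*(-1561/2) = -3946208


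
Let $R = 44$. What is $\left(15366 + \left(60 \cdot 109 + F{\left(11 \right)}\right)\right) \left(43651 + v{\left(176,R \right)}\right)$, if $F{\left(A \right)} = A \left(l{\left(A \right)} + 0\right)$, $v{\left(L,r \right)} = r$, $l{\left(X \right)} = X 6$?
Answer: $988905240$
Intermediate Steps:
$l{\left(X \right)} = 6 X$
$F{\left(A \right)} = 6 A^{2}$ ($F{\left(A \right)} = A \left(6 A + 0\right) = A 6 A = 6 A^{2}$)
$\left(15366 + \left(60 \cdot 109 + F{\left(11 \right)}\right)\right) \left(43651 + v{\left(176,R \right)}\right) = \left(15366 + \left(60 \cdot 109 + 6 \cdot 11^{2}\right)\right) \left(43651 + 44\right) = \left(15366 + \left(6540 + 6 \cdot 121\right)\right) 43695 = \left(15366 + \left(6540 + 726\right)\right) 43695 = \left(15366 + 7266\right) 43695 = 22632 \cdot 43695 = 988905240$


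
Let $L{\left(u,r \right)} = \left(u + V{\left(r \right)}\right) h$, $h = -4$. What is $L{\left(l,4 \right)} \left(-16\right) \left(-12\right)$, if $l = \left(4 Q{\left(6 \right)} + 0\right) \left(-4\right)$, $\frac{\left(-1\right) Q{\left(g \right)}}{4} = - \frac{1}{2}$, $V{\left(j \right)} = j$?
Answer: $21504$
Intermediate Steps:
$Q{\left(g \right)} = 2$ ($Q{\left(g \right)} = - 4 \left(- \frac{1}{2}\right) = - 4 \left(\left(-1\right) \frac{1}{2}\right) = \left(-4\right) \left(- \frac{1}{2}\right) = 2$)
$l = -32$ ($l = \left(4 \cdot 2 + 0\right) \left(-4\right) = \left(8 + 0\right) \left(-4\right) = 8 \left(-4\right) = -32$)
$L{\left(u,r \right)} = - 4 r - 4 u$ ($L{\left(u,r \right)} = \left(u + r\right) \left(-4\right) = \left(r + u\right) \left(-4\right) = - 4 r - 4 u$)
$L{\left(l,4 \right)} \left(-16\right) \left(-12\right) = \left(\left(-4\right) 4 - -128\right) \left(-16\right) \left(-12\right) = \left(-16 + 128\right) \left(-16\right) \left(-12\right) = 112 \left(-16\right) \left(-12\right) = \left(-1792\right) \left(-12\right) = 21504$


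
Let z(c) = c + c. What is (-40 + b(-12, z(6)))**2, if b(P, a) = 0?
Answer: 1600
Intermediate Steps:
z(c) = 2*c
(-40 + b(-12, z(6)))**2 = (-40 + 0)**2 = (-40)**2 = 1600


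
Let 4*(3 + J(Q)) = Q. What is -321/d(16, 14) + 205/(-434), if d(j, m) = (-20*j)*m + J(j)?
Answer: -259627/647962 ≈ -0.40068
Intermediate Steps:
J(Q) = -3 + Q/4
d(j, m) = -3 + j/4 - 20*j*m (d(j, m) = (-20*j)*m + (-3 + j/4) = -20*j*m + (-3 + j/4) = -3 + j/4 - 20*j*m)
-321/d(16, 14) + 205/(-434) = -321/(-3 + (¼)*16 - 20*16*14) + 205/(-434) = -321/(-3 + 4 - 4480) + 205*(-1/434) = -321/(-4479) - 205/434 = -321*(-1/4479) - 205/434 = 107/1493 - 205/434 = -259627/647962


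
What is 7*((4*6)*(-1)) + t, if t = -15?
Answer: -183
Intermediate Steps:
7*((4*6)*(-1)) + t = 7*((4*6)*(-1)) - 15 = 7*(24*(-1)) - 15 = 7*(-24) - 15 = -168 - 15 = -183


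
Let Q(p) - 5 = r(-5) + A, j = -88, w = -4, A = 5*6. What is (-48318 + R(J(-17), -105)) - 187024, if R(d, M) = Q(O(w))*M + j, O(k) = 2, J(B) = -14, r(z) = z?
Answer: -238580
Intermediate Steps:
A = 30
Q(p) = 30 (Q(p) = 5 + (-5 + 30) = 5 + 25 = 30)
R(d, M) = -88 + 30*M (R(d, M) = 30*M - 88 = -88 + 30*M)
(-48318 + R(J(-17), -105)) - 187024 = (-48318 + (-88 + 30*(-105))) - 187024 = (-48318 + (-88 - 3150)) - 187024 = (-48318 - 3238) - 187024 = -51556 - 187024 = -238580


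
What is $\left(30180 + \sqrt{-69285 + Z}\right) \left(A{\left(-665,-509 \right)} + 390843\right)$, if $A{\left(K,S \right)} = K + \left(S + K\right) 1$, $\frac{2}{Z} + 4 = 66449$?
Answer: $11740140720 + \frac{389004 i \sqrt{305888980929235}}{66445} \approx 1.174 \cdot 10^{10} + 1.0239 \cdot 10^{8} i$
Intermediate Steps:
$Z = \frac{2}{66445}$ ($Z = \frac{2}{-4 + 66449} = \frac{2}{66445} \approx 3.01 \cdot 10^{-5}$)
$A{\left(K,S \right)} = S + 2 K$ ($A{\left(K,S \right)} = K + \left(K + S\right) 1 = K + \left(K + S\right) = S + 2 K$)
$\left(30180 + \sqrt{-69285 + Z}\right) \left(A{\left(-665,-509 \right)} + 390843\right) = \left(30180 + \sqrt{-69285 + \frac{2}{66445}}\right) \left(\left(-509 + 2 \left(-665\right)\right) + 390843\right) = \left(30180 + \sqrt{- \frac{4603641823}{66445}}\right) \left(\left(-509 - 1330\right) + 390843\right) = \left(30180 + \frac{i \sqrt{305888980929235}}{66445}\right) \left(-1839 + 390843\right) = \left(30180 + \frac{i \sqrt{305888980929235}}{66445}\right) 389004 = 11740140720 + \frac{389004 i \sqrt{305888980929235}}{66445}$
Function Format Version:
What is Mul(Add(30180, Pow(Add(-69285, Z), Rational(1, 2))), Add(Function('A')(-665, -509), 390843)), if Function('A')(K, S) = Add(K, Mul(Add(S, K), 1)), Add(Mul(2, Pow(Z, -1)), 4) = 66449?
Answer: Add(11740140720, Mul(Rational(389004, 66445), I, Pow(305888980929235, Rational(1, 2)))) ≈ Add(1.1740e+10, Mul(1.0239e+8, I))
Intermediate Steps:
Z = Rational(2, 66445) (Z = Mul(2, Pow(Add(-4, 66449), -1)) = Mul(2, Pow(66445, -1)) = Mul(2, Rational(1, 66445)) = Rational(2, 66445) ≈ 3.0100e-5)
Function('A')(K, S) = Add(S, Mul(2, K)) (Function('A')(K, S) = Add(K, Mul(Add(K, S), 1)) = Add(K, Add(K, S)) = Add(S, Mul(2, K)))
Mul(Add(30180, Pow(Add(-69285, Z), Rational(1, 2))), Add(Function('A')(-665, -509), 390843)) = Mul(Add(30180, Pow(Add(-69285, Rational(2, 66445)), Rational(1, 2))), Add(Add(-509, Mul(2, -665)), 390843)) = Mul(Add(30180, Pow(Rational(-4603641823, 66445), Rational(1, 2))), Add(Add(-509, -1330), 390843)) = Mul(Add(30180, Mul(Rational(1, 66445), I, Pow(305888980929235, Rational(1, 2)))), Add(-1839, 390843)) = Mul(Add(30180, Mul(Rational(1, 66445), I, Pow(305888980929235, Rational(1, 2)))), 389004) = Add(11740140720, Mul(Rational(389004, 66445), I, Pow(305888980929235, Rational(1, 2))))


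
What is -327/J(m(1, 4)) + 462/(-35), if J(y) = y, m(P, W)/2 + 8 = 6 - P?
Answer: 413/10 ≈ 41.300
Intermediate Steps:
m(P, W) = -4 - 2*P (m(P, W) = -16 + 2*(6 - P) = -16 + (12 - 2*P) = -4 - 2*P)
-327/J(m(1, 4)) + 462/(-35) = -327/(-4 - 2*1) + 462/(-35) = -327/(-4 - 2) + 462*(-1/35) = -327/(-6) - 66/5 = -327*(-⅙) - 66/5 = 109/2 - 66/5 = 413/10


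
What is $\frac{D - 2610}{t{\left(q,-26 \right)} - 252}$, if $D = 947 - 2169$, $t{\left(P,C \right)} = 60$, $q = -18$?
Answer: $\frac{479}{24} \approx 19.958$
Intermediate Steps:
$D = -1222$
$\frac{D - 2610}{t{\left(q,-26 \right)} - 252} = \frac{-1222 - 2610}{60 - 252} = \frac{-1222 - 2610}{-192} = \left(-1222 - 2610\right) \left(- \frac{1}{192}\right) = \left(-3832\right) \left(- \frac{1}{192}\right) = \frac{479}{24}$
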